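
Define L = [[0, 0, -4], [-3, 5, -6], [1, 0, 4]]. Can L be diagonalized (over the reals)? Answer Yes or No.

Characteristic polynomial: p(λ) = λ^3 - 9λ^2 + 24λ - 20 = (λ - 5)(λ - 2)^2.
λ = 2 has algebraic multiplicity 2; rank(L − 2I) = 2, so geometric multiplicity = 1.
Geometric multiplicity < algebraic multiplicity, so L is not diagonalizable.

No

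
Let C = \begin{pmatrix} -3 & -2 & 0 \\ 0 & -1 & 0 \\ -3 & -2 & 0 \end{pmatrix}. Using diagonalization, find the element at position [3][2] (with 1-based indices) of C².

8

Characteristic polynomial: r^3 + 4r^2 + 3r = r(r + 1)(r + 3), so the eigenvalues are -3, -1, 0.
r=-3: eigenvector (1, 0, 1).
r=0: eigenvector (0, 0, 1).
r=-1: eigenvector (-1, 1, -1).
P = [[1, 0, -1], [0, 0, 1], [1, 1, -1]], D = diag(-3, 0, -1), P⁻¹ = [[1, 1, 0], [-1, 0, 1], [0, 1, 0]].
C² = P·diag(9, 0, 1)·P⁻¹ = [[9, 8, 0], [0, 1, 0], [9, 8, 0]].
The requested entry is 8.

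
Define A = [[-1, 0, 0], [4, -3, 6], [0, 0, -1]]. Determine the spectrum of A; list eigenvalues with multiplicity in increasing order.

Characteristic polynomial: p(s) = s^3 + 5s^2 + 7s + 3 = (s + 1)^2(s + 3).
Roots (with multiplicity): -3, -1, -1.

-3, -1, -1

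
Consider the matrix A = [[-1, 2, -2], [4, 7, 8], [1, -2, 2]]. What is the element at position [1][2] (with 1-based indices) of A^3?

98

Characteristic polynomial: t^3 - 8t^2 + 15t = t(t - 5)(t - 3), so the eigenvalues are 0, 3, 5.
t=0: eigenvector (2, 0, -1).
t=3: eigenvector (1, 1, -1).
t=5: eigenvector (-1, -2, 1).
P = [[2, 1, -1], [0, 1, -2], [-1, -1, 1]], D = diag(0, 3, 5), P⁻¹ = [[1, 0, 1], [-2, -1, -4], [-1, -1, -2]].
A³ = P·diag(0, 27, 125)·P⁻¹ = [[71, 98, 142], [196, 223, 392], [-71, -98, -142]].
The requested entry is 98.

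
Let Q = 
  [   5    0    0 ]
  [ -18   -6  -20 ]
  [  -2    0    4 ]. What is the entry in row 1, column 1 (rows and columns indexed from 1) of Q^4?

Characteristic polynomial: λ^3 - 3λ^2 - 34λ + 120 = (λ - 5)(λ - 4)(λ + 6), so the eigenvalues are -6, 4, 5.
λ=-6: eigenvector (0, 1, 0).
λ=5: eigenvector (1, 2, -2).
λ=4: eigenvector (0, -2, 1).
P = [[0, 1, 0], [1, 2, -2], [0, -2, 1]], D = diag(-6, 5, 4), P⁻¹ = [[2, 1, 2], [1, 0, 0], [2, 0, 1]].
Q⁴ = P·diag(1296, 625, 256)·P⁻¹ = [[625, 0, 0], [2818, 1296, 2080], [-738, 0, 256]].
The requested entry is 625.

625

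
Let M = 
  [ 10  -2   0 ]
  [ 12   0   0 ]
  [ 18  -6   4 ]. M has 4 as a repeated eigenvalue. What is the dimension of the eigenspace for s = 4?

2

M − 4I = [[6, -2, 0], [12, -4, 0], [18, -6, 0]].
This matrix has rank 1, so its null space has dimension 3 − 1 = 2.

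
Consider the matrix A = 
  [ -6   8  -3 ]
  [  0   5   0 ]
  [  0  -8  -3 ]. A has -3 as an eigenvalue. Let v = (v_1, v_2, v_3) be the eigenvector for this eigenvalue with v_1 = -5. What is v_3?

5

A + 3I = [[-3, 8, -3], [0, 8, 0], [0, -8, 0]].
Solving (A + 3I)v = 0 gives the eigenspace spanned by (-5, 0, 5).
With v_1 = -5, v = (-5, 0, 5), so v_3 = 5.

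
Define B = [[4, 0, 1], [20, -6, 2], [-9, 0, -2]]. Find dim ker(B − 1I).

1

B − 1I = [[3, 0, 1], [20, -7, 2], [-9, 0, -3]].
This matrix has rank 2, so its null space has dimension 3 − 2 = 1.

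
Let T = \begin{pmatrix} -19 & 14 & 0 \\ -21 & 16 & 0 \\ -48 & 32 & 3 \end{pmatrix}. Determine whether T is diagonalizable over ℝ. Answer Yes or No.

Yes

Characteristic polynomial: p(r) = r^3 - 19r + 30 = (r - 3)(r - 2)(r + 5).
All 3 eigenvalues are distinct, so T is diagonalizable.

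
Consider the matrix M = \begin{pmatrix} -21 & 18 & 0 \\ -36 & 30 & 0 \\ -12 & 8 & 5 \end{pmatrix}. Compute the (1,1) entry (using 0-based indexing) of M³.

1728

Characteristic polynomial: s^3 - 14s^2 + 63s - 90 = (s - 6)(s - 5)(s - 3), so the eigenvalues are 3, 5, 6.
s=3: eigenvector (3, 4, 2).
s=6: eigenvector (2, 3, 0).
s=5: eigenvector (0, 0, 1).
P = [[3, 2, 0], [4, 3, 0], [2, 0, 1]], D = diag(3, 6, 5), P⁻¹ = [[3, -2, 0], [-4, 3, 0], [-6, 4, 1]].
M³ = P·diag(27, 216, 125)·P⁻¹ = [[-1485, 1134, 0], [-2268, 1728, 0], [-588, 392, 125]].
The requested entry is 1728.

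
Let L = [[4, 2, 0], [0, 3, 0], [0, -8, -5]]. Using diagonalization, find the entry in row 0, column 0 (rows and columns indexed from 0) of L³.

Characteristic polynomial: r^3 - 2r^2 - 23r + 60 = (r - 4)(r - 3)(r + 5), so the eigenvalues are -5, 3, 4.
r=-5: eigenvector (0, 0, 1).
r=3: eigenvector (-2, 1, -1).
r=4: eigenvector (1, 0, 0).
P = [[0, -2, 1], [0, 1, 0], [1, -1, 0]], D = diag(-5, 3, 4), P⁻¹ = [[0, 1, 1], [0, 1, 0], [1, 2, 0]].
L³ = P·diag(-125, 27, 64)·P⁻¹ = [[64, 74, 0], [0, 27, 0], [0, -152, -125]].
The requested entry is 64.

64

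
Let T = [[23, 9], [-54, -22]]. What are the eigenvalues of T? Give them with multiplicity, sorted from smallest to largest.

-4, 5

Characteristic polynomial: p(λ) = λ^2 - λ - 20 = (λ - 5)(λ + 4).
Roots (with multiplicity): -4, 5.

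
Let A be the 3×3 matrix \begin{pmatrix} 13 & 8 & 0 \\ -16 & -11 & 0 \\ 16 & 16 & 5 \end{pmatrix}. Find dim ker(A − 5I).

2

A − 5I = [[8, 8, 0], [-16, -16, 0], [16, 16, 0]].
This matrix has rank 1, so its null space has dimension 3 − 1 = 2.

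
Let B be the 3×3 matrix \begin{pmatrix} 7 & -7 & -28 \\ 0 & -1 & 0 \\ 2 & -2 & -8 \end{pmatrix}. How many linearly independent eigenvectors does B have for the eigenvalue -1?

B + 1I = [[8, -7, -28], [0, 0, 0], [2, -2, -7]].
This matrix has rank 2, so its null space has dimension 3 − 2 = 1.

1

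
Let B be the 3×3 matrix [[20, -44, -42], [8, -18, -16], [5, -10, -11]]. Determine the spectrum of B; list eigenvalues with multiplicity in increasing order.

Characteristic polynomial: p(μ) = μ^3 + 9μ^2 + 20μ + 12 = (μ + 1)(μ + 2)(μ + 6).
Roots (with multiplicity): -6, -2, -1.

-6, -2, -1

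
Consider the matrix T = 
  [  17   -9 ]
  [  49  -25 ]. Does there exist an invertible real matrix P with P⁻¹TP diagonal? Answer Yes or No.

Characteristic polynomial: p(λ) = λ^2 + 8λ + 16 = (λ + 4)^2.
λ = -4 has algebraic multiplicity 2; rank(T + 4I) = 1, so geometric multiplicity = 1.
Geometric multiplicity < algebraic multiplicity, so T is not diagonalizable.

No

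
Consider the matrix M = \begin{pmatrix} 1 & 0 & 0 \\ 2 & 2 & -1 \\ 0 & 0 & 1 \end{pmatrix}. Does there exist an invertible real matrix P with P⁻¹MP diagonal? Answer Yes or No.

Characteristic polynomial: p(t) = t^3 - 4t^2 + 5t - 2 = (t - 2)(t - 1)^2.
t = 1 has algebraic multiplicity 2; rank(M − 1I) = 1, so geometric multiplicity = 2.
Every eigenvalue has geometric = algebraic multiplicity, so M is diagonalizable.

Yes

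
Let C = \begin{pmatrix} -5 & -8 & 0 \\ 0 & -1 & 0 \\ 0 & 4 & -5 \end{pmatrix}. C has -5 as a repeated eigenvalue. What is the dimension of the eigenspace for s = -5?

C + 5I = [[0, -8, 0], [0, 4, 0], [0, 4, 0]].
This matrix has rank 1, so its null space has dimension 3 − 1 = 2.

2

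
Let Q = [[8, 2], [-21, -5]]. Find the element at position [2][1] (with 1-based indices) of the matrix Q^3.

Characteristic polynomial: r^2 - 3r + 2 = (r - 2)(r - 1), so the eigenvalues are 1, 2.
r=2: eigenvector (1, -3).
r=1: eigenvector (-2, 7).
P = [[1, -2], [-3, 7]], D = diag(2, 1), P⁻¹ = [[7, 2], [3, 1]].
Q³ = P·diag(8, 1)·P⁻¹ = [[50, 14], [-147, -41]].
The requested entry is -147.

-147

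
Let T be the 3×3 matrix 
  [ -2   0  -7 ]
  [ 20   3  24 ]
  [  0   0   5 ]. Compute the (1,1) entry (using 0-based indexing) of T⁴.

Characteristic polynomial: s^3 - 6s^2 - s + 30 = (s - 5)(s - 3)(s + 2), so the eigenvalues are -2, 3, 5.
s=-2: eigenvector (1, -4, 0).
s=3: eigenvector (0, 1, 0).
s=5: eigenvector (-1, 2, 1).
P = [[1, 0, -1], [-4, 1, 2], [0, 0, 1]], D = diag(-2, 3, 5), P⁻¹ = [[1, 0, 1], [4, 1, 2], [0, 0, 1]].
T⁴ = P·diag(16, 81, 625)·P⁻¹ = [[16, 0, -609], [260, 81, 1348], [0, 0, 625]].
The requested entry is 81.

81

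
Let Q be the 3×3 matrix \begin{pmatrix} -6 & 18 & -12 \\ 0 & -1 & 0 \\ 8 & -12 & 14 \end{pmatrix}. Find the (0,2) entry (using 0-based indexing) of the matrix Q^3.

Characteristic polynomial: s^3 - 7s^2 + 4s + 12 = (s - 6)(s - 2)(s + 1), so the eigenvalues are -1, 2, 6.
s=2: eigenvector (-3, 0, 2).
s=-1: eigenvector (-6, 1, 4).
s=6: eigenvector (-1, 0, 1).
P = [[-3, -6, -1], [0, 1, 0], [2, 4, 1]], D = diag(2, -1, 6), P⁻¹ = [[-1, -2, -1], [0, 1, 0], [2, 0, 3]].
Q³ = P·diag(8, -1, 216)·P⁻¹ = [[-408, 54, -624], [0, -1, 0], [416, -36, 632]].
The requested entry is -624.

-624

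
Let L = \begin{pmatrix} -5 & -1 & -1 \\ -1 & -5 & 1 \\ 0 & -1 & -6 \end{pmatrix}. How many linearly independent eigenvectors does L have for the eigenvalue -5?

L + 5I = [[0, -1, -1], [-1, 0, 1], [0, -1, -1]].
This matrix has rank 2, so its null space has dimension 3 − 2 = 1.

1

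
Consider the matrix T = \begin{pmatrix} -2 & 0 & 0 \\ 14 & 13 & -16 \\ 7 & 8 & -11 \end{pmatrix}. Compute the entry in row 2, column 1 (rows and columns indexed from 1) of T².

Characteristic polynomial: λ^3 - 19λ - 30 = (λ - 5)(λ + 2)(λ + 3), so the eigenvalues are -3, -2, 5.
λ=-2: eigenvector (1, -2, -1).
λ=-3: eigenvector (0, -1, -1).
λ=5: eigenvector (0, 2, 1).
P = [[1, 0, 0], [-2, -1, 2], [-1, -1, 1]], D = diag(-2, -3, 5), P⁻¹ = [[1, 0, 0], [0, 1, -2], [1, 1, -1]].
T² = P·diag(4, 9, 25)·P⁻¹ = [[4, 0, 0], [42, 41, -32], [21, 16, -7]].
The requested entry is 42.

42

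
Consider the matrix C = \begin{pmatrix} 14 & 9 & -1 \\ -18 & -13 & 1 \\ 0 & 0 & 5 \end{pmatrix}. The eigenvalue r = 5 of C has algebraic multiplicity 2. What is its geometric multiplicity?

1

C − 5I = [[9, 9, -1], [-18, -18, 1], [0, 0, 0]].
This matrix has rank 2, so its null space has dimension 3 − 2 = 1.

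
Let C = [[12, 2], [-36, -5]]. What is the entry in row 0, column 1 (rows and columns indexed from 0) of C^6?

6734

Characteristic polynomial: t^2 - 7t + 12 = (t - 4)(t - 3), so the eigenvalues are 3, 4.
t=3: eigenvector (-2, 9).
t=4: eigenvector (1, -4).
P = [[-2, 1], [9, -4]], D = diag(3, 4), P⁻¹ = [[4, 1], [9, 2]].
C⁶ = P·diag(729, 4096)·P⁻¹ = [[31032, 6734], [-121212, -26207]].
The requested entry is 6734.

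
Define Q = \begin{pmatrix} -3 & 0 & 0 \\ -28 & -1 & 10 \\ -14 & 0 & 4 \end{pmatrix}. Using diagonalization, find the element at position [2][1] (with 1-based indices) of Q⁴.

-700

Characteristic polynomial: t^3 - 13t - 12 = (t - 4)(t + 1)(t + 3), so the eigenvalues are -3, -1, 4.
t=4: eigenvector (0, 2, 1).
t=-1: eigenvector (0, 1, 0).
t=-3: eigenvector (1, 4, 2).
P = [[0, 0, 1], [2, 1, 4], [1, 0, 2]], D = diag(4, -1, -3), P⁻¹ = [[-2, 0, 1], [0, 1, -2], [1, 0, 0]].
Q⁴ = P·diag(256, 1, 81)·P⁻¹ = [[81, 0, 0], [-700, 1, 510], [-350, 0, 256]].
The requested entry is -700.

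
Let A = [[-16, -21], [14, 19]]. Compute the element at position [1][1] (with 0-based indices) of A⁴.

1843

Characteristic polynomial: μ^2 - 3μ - 10 = (μ - 5)(μ + 2), so the eigenvalues are -2, 5.
μ=5: eigenvector (-1, 1).
μ=-2: eigenvector (3, -2).
P = [[-1, 3], [1, -2]], D = diag(5, -2), P⁻¹ = [[2, 3], [1, 1]].
A⁴ = P·diag(625, 16)·P⁻¹ = [[-1202, -1827], [1218, 1843]].
The requested entry is 1843.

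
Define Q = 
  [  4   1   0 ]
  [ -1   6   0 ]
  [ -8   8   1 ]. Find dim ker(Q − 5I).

1

Q − 5I = [[-1, 1, 0], [-1, 1, 0], [-8, 8, -4]].
This matrix has rank 2, so its null space has dimension 3 − 2 = 1.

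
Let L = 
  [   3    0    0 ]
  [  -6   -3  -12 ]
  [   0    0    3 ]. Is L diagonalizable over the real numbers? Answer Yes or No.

Characteristic polynomial: p(t) = t^3 - 3t^2 - 9t + 27 = (t - 3)^2(t + 3).
t = 3 has algebraic multiplicity 2; rank(L − 3I) = 1, so geometric multiplicity = 2.
Every eigenvalue has geometric = algebraic multiplicity, so L is diagonalizable.

Yes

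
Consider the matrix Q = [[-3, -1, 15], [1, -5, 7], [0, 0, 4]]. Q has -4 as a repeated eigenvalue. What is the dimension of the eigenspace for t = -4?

1

Q + 4I = [[1, -1, 15], [1, -1, 7], [0, 0, 8]].
This matrix has rank 2, so its null space has dimension 3 − 2 = 1.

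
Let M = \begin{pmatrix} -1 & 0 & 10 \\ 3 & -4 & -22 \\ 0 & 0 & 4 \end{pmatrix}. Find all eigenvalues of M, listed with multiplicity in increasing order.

Characteristic polynomial: p(t) = t^3 + t^2 - 16t - 16 = (t - 4)(t + 1)(t + 4).
Roots (with multiplicity): -4, -1, 4.

-4, -1, 4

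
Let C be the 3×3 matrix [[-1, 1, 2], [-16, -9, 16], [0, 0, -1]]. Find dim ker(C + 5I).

C + 5I = [[4, 1, 2], [-16, -4, 16], [0, 0, 4]].
This matrix has rank 2, so its null space has dimension 3 − 2 = 1.

1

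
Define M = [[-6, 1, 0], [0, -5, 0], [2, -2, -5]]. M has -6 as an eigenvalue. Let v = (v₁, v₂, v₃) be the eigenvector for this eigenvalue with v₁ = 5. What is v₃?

M + 6I = [[0, 1, 0], [0, 1, 0], [2, -2, 1]].
Solving (M + 6I)v = 0 gives the eigenspace spanned by (5, 0, -10).
With v₁ = 5, v = (5, 0, -10), so v₃ = -10.

-10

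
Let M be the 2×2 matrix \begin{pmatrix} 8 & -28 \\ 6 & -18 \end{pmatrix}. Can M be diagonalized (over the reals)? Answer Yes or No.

Characteristic polynomial: p(λ) = λ^2 + 10λ + 24 = (λ + 4)(λ + 6).
All 2 eigenvalues are distinct, so M is diagonalizable.

Yes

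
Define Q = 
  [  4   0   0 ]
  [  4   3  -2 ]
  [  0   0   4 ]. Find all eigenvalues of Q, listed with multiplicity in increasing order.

3, 4, 4

Characteristic polynomial: p(r) = r^3 - 11r^2 + 40r - 48 = (r - 4)^2(r - 3).
Roots (with multiplicity): 3, 4, 4.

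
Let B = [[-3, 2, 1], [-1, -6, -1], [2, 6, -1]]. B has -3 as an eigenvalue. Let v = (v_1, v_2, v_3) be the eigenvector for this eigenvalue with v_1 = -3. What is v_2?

B + 3I = [[0, 2, 1], [-1, -3, -1], [2, 6, 2]].
Solving (B + 3I)v = 0 gives the eigenspace spanned by (-3, 3, -6).
With v_1 = -3, v = (-3, 3, -6), so v_2 = 3.

3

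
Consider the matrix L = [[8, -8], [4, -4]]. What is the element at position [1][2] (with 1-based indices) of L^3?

Characteristic polynomial: λ^2 - 4λ = λ(λ - 4), so the eigenvalues are 0, 4.
λ=4: eigenvector (-2, -1).
λ=0: eigenvector (1, 1).
P = [[-2, 1], [-1, 1]], D = diag(4, 0), P⁻¹ = [[-1, 1], [-1, 2]].
L³ = P·diag(64, 0)·P⁻¹ = [[128, -128], [64, -64]].
The requested entry is -128.

-128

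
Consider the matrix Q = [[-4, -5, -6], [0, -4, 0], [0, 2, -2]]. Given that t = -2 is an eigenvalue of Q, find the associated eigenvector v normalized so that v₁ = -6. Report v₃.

2

Q + 2I = [[-2, -5, -6], [0, -2, 0], [0, 2, 0]].
Solving (Q + 2I)v = 0 gives the eigenspace spanned by (-6, 0, 2).
With v₁ = -6, v = (-6, 0, 2), so v₃ = 2.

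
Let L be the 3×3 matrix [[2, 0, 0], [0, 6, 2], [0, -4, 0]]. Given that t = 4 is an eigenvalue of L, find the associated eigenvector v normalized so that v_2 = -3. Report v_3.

3

L − 4I = [[-2, 0, 0], [0, 2, 2], [0, -4, -4]].
Solving (L − 4I)v = 0 gives the eigenspace spanned by (0, -3, 3).
With v_2 = -3, v = (0, -3, 3), so v_3 = 3.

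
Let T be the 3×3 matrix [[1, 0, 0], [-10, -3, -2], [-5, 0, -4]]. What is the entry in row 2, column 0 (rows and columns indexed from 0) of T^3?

-65

Characteristic polynomial: s^3 + 6s^2 + 5s - 12 = (s - 1)(s + 3)(s + 4), so the eigenvalues are -4, -3, 1.
s=1: eigenvector (1, -2, -1).
s=-3: eigenvector (0, 1, 0).
s=-4: eigenvector (0, 2, 1).
P = [[1, 0, 0], [-2, 1, 2], [-1, 0, 1]], D = diag(1, -3, -4), P⁻¹ = [[1, 0, 0], [0, 1, -2], [1, 0, 1]].
T³ = P·diag(1, -27, -64)·P⁻¹ = [[1, 0, 0], [-130, -27, -74], [-65, 0, -64]].
The requested entry is -65.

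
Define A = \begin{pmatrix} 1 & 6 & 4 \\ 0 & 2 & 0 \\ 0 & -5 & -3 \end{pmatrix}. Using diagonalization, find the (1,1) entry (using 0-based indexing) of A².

Characteristic polynomial: t^3 - 7t + 6 = (t - 2)(t - 1)(t + 3), so the eigenvalues are -3, 1, 2.
t=1: eigenvector (1, 0, 0).
t=2: eigenvector (2, 1, -1).
t=-3: eigenvector (-1, 0, 1).
P = [[1, 2, -1], [0, 1, 0], [0, -1, 1]], D = diag(1, 2, -3), P⁻¹ = [[1, -1, 1], [0, 1, 0], [0, 1, 1]].
A² = P·diag(1, 4, 9)·P⁻¹ = [[1, -2, -8], [0, 4, 0], [0, 5, 9]].
The requested entry is 4.

4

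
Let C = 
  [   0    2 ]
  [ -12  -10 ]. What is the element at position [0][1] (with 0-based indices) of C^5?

Characteristic polynomial: r^2 + 10r + 24 = (r + 4)(r + 6), so the eigenvalues are -6, -4.
r=-4: eigenvector (1, -2).
r=-6: eigenvector (-1, 3).
P = [[1, -1], [-2, 3]], D = diag(-4, -6), P⁻¹ = [[3, 1], [2, 1]].
C⁵ = P·diag(-1024, -7776)·P⁻¹ = [[12480, 6752], [-40512, -21280]].
The requested entry is 6752.

6752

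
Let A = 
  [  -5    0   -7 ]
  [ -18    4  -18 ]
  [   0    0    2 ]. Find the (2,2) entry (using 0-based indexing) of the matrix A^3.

8

Characteristic polynomial: λ^3 - λ^2 - 22λ + 40 = (λ - 4)(λ - 2)(λ + 5), so the eigenvalues are -5, 2, 4.
λ=2: eigenvector (-1, 0, 1).
λ=4: eigenvector (0, 1, 0).
λ=-5: eigenvector (1, 2, 0).
P = [[-1, 0, 1], [0, 1, 2], [1, 0, 0]], D = diag(2, 4, -5), P⁻¹ = [[0, 0, 1], [-2, 1, -2], [1, 0, 1]].
A³ = P·diag(8, 64, -125)·P⁻¹ = [[-125, 0, -133], [-378, 64, -378], [0, 0, 8]].
The requested entry is 8.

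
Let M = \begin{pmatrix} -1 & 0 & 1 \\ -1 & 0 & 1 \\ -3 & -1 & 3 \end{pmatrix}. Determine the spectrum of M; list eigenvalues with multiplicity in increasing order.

0, 1, 1

Characteristic polynomial: p(λ) = λ^3 - 2λ^2 + λ = λ(λ - 1)^2.
Roots (with multiplicity): 0, 1, 1.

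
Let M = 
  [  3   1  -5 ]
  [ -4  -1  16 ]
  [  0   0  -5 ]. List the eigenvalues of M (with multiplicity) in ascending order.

Characteristic polynomial: p(t) = t^3 + 3t^2 - 9t + 5 = (t - 1)^2(t + 5).
Roots (with multiplicity): -5, 1, 1.

-5, 1, 1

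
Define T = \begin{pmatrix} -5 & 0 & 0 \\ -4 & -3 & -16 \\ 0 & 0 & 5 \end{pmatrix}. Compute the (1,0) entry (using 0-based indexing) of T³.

-196

Characteristic polynomial: μ^3 + 3μ^2 - 25μ - 75 = (μ - 5)(μ + 3)(μ + 5), so the eigenvalues are -5, -3, 5.
μ=-5: eigenvector (1, 2, 0).
μ=-3: eigenvector (0, 1, 0).
μ=5: eigenvector (0, -2, 1).
P = [[1, 0, 0], [2, 1, -2], [0, 0, 1]], D = diag(-5, -3, 5), P⁻¹ = [[1, 0, 0], [-2, 1, 2], [0, 0, 1]].
T³ = P·diag(-125, -27, 125)·P⁻¹ = [[-125, 0, 0], [-196, -27, -304], [0, 0, 125]].
The requested entry is -196.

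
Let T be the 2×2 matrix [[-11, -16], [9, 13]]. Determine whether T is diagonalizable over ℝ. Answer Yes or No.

No

Characteristic polynomial: p(μ) = μ^2 - 2μ + 1 = (μ - 1)^2.
μ = 1 has algebraic multiplicity 2; rank(T − 1I) = 1, so geometric multiplicity = 1.
Geometric multiplicity < algebraic multiplicity, so T is not diagonalizable.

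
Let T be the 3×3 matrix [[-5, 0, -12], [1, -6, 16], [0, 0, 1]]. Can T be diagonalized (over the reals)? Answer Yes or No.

Characteristic polynomial: p(r) = r^3 + 10r^2 + 19r - 30 = (r - 1)(r + 5)(r + 6).
All 3 eigenvalues are distinct, so T is diagonalizable.

Yes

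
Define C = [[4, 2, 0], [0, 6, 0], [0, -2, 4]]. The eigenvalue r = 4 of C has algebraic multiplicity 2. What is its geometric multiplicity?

C − 4I = [[0, 2, 0], [0, 2, 0], [0, -2, 0]].
This matrix has rank 1, so its null space has dimension 3 − 1 = 2.

2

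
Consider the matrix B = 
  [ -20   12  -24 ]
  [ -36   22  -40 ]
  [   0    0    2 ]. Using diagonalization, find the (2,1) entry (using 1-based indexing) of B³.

Characteristic polynomial: μ^3 - 4μ^2 - 4μ + 16 = (μ - 4)(μ - 2)(μ + 2), so the eigenvalues are -2, 2, 4.
μ=2: eigenvector (0, 2, 1).
μ=-2: eigenvector (-2, -3, 0).
μ=4: eigenvector (1, 2, 0).
P = [[0, -2, 1], [2, -3, 2], [1, 0, 0]], D = diag(2, -2, 4), P⁻¹ = [[0, 0, 1], [-2, 1, -2], [-3, 2, -4]].
B³ = P·diag(8, -8, 64)·P⁻¹ = [[-224, 144, -288], [-432, 280, -544], [0, 0, 8]].
The requested entry is -432.

-432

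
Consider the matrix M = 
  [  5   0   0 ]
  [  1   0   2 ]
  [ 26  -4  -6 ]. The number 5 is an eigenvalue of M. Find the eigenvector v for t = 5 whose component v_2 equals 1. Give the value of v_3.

2

M − 5I = [[0, 0, 0], [1, -5, 2], [26, -4, -11]].
Solving (M − 5I)v = 0 gives the eigenspace spanned by (1, 1, 2).
With v_2 = 1, v = (1, 1, 2), so v_3 = 2.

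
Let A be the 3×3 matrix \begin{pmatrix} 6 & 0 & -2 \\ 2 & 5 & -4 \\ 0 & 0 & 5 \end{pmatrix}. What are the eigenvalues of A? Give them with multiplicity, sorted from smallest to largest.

Characteristic polynomial: p(r) = r^3 - 16r^2 + 85r - 150 = (r - 6)(r - 5)^2.
Roots (with multiplicity): 5, 5, 6.

5, 5, 6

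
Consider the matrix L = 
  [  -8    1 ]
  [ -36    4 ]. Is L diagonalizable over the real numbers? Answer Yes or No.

Characteristic polynomial: p(r) = r^2 + 4r + 4 = (r + 2)^2.
r = -2 has algebraic multiplicity 2; rank(L + 2I) = 1, so geometric multiplicity = 1.
Geometric multiplicity < algebraic multiplicity, so L is not diagonalizable.

No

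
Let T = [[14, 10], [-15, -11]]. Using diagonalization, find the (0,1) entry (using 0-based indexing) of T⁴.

510

Characteristic polynomial: r^2 - 3r - 4 = (r - 4)(r + 1), so the eigenvalues are -1, 4.
r=4: eigenvector (1, -1).
r=-1: eigenvector (-2, 3).
P = [[1, -2], [-1, 3]], D = diag(4, -1), P⁻¹ = [[3, 2], [1, 1]].
T⁴ = P·diag(256, 1)·P⁻¹ = [[766, 510], [-765, -509]].
The requested entry is 510.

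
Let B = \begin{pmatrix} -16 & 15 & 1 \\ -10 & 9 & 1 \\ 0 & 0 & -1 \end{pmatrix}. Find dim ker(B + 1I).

B + 1I = [[-15, 15, 1], [-10, 10, 1], [0, 0, 0]].
This matrix has rank 2, so its null space has dimension 3 − 2 = 1.

1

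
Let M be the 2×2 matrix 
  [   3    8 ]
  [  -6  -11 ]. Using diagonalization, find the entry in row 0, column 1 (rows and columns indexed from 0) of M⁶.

-59584

Characteristic polynomial: r^2 + 8r + 15 = (r + 3)(r + 5), so the eigenvalues are -5, -3.
r=-3: eigenvector (4, -3).
r=-5: eigenvector (-1, 1).
P = [[4, -1], [-3, 1]], D = diag(-3, -5), P⁻¹ = [[1, 1], [3, 4]].
M⁶ = P·diag(729, 15625)·P⁻¹ = [[-43959, -59584], [44688, 60313]].
The requested entry is -59584.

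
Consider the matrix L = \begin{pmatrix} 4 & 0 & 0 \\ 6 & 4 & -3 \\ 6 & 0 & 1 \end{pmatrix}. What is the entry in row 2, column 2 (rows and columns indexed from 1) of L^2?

Characteristic polynomial: s^3 - 9s^2 + 24s - 16 = (s - 4)^2(s - 1), so the eigenvalues are 1, 4, 4.
s=4: eigenvector (1, 4, 2).
s=4: eigenvector (0, 1, 0).
s=1: eigenvector (0, 1, 1).
P = [[1, 0, 0], [4, 1, 1], [2, 0, 1]], D = diag(4, 4, 1), P⁻¹ = [[1, 0, 0], [-2, 1, -1], [-2, 0, 1]].
L² = P·diag(16, 16, 1)·P⁻¹ = [[16, 0, 0], [30, 16, -15], [30, 0, 1]].
The requested entry is 16.

16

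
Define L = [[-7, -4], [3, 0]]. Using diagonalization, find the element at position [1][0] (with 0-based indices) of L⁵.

2343

Characteristic polynomial: t^2 + 7t + 12 = (t + 3)(t + 4), so the eigenvalues are -4, -3.
t=-4: eigenvector (4, -3).
t=-3: eigenvector (-1, 1).
P = [[4, -1], [-3, 1]], D = diag(-4, -3), P⁻¹ = [[1, 1], [3, 4]].
L⁵ = P·diag(-1024, -243)·P⁻¹ = [[-3367, -3124], [2343, 2100]].
The requested entry is 2343.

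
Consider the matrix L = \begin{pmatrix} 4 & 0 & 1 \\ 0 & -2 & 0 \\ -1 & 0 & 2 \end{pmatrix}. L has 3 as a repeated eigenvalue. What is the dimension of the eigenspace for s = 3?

1

L − 3I = [[1, 0, 1], [0, -5, 0], [-1, 0, -1]].
This matrix has rank 2, so its null space has dimension 3 − 2 = 1.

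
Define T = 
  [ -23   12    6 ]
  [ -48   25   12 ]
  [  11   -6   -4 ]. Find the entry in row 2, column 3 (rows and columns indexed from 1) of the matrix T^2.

-36

Characteristic polynomial: r^3 + 2r^2 - r - 2 = (r - 1)(r + 1)(r + 2), so the eigenvalues are -2, -1, 1.
r=-2: eigenvector (-2, -4, 1).
r=1: eigenvector (4, 9, -2).
r=-1: eigenvector (3, 6, -1).
P = [[-2, 4, 3], [-4, 9, 6], [1, -2, -1]], D = diag(-2, 1, -1), P⁻¹ = [[-3, 2, 3], [-2, 1, 0], [1, 0, 2]].
T² = P·diag(4, 1, 1)·P⁻¹ = [[19, -12, -18], [36, -23, -36], [-9, 6, 10]].
The requested entry is -36.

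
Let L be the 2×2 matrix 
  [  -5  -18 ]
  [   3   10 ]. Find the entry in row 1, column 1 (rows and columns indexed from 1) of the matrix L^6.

-8189

Characteristic polynomial: μ^2 - 5μ + 4 = (μ - 4)(μ - 1), so the eigenvalues are 1, 4.
μ=1: eigenvector (3, -1).
μ=4: eigenvector (-2, 1).
P = [[3, -2], [-1, 1]], D = diag(1, 4), P⁻¹ = [[1, 2], [1, 3]].
L⁶ = P·diag(1, 4096)·P⁻¹ = [[-8189, -24570], [4095, 12286]].
The requested entry is -8189.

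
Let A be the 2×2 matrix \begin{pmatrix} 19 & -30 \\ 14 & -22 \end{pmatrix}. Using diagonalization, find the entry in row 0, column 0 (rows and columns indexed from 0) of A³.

Characteristic polynomial: s^2 + 3s + 2 = (s + 1)(s + 2), so the eigenvalues are -2, -1.
s=-2: eigenvector (10, 7).
s=-1: eigenvector (3, 2).
P = [[10, 3], [7, 2]], D = diag(-2, -1), P⁻¹ = [[-2, 3], [7, -10]].
A³ = P·diag(-8, -1)·P⁻¹ = [[139, -210], [98, -148]].
The requested entry is 139.

139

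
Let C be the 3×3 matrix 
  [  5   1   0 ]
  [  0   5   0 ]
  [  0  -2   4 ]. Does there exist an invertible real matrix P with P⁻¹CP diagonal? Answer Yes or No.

Characteristic polynomial: p(t) = t^3 - 14t^2 + 65t - 100 = (t - 5)^2(t - 4).
t = 5 has algebraic multiplicity 2; rank(C − 5I) = 2, so geometric multiplicity = 1.
Geometric multiplicity < algebraic multiplicity, so C is not diagonalizable.

No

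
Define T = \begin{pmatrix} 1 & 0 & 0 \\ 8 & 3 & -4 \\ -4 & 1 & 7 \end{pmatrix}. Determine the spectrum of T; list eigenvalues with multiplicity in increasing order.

Characteristic polynomial: p(λ) = λ^3 - 11λ^2 + 35λ - 25 = (λ - 5)^2(λ - 1).
Roots (with multiplicity): 1, 5, 5.

1, 5, 5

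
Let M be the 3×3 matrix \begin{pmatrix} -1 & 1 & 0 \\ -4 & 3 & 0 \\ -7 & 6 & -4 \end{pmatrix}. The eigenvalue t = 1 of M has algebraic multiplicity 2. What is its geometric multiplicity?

M − 1I = [[-2, 1, 0], [-4, 2, 0], [-7, 6, -5]].
This matrix has rank 2, so its null space has dimension 3 − 2 = 1.

1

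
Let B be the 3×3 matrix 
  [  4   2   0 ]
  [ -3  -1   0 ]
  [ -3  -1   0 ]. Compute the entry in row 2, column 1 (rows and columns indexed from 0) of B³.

-13

Characteristic polynomial: r^3 - 3r^2 + 2r = r(r - 2)(r - 1), so the eigenvalues are 0, 1, 2.
r=2: eigenvector (1, -1, -1).
r=1: eigenvector (-2, 3, 3).
r=0: eigenvector (0, 0, 1).
P = [[1, -2, 0], [-1, 3, 0], [-1, 3, 1]], D = diag(2, 1, 0), P⁻¹ = [[3, 2, 0], [1, 1, 0], [0, -1, 1]].
B³ = P·diag(8, 1, 0)·P⁻¹ = [[22, 14, 0], [-21, -13, 0], [-21, -13, 0]].
The requested entry is -13.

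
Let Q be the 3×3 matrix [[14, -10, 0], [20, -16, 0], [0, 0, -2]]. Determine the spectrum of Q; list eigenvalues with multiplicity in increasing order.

-6, -2, 4

Characteristic polynomial: p(λ) = λ^3 + 4λ^2 - 20λ - 48 = (λ - 4)(λ + 2)(λ + 6).
Roots (with multiplicity): -6, -2, 4.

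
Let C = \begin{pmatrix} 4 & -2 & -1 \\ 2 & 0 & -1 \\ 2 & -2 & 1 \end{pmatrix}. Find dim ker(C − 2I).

C − 2I = [[2, -2, -1], [2, -2, -1], [2, -2, -1]].
This matrix has rank 1, so its null space has dimension 3 − 1 = 2.

2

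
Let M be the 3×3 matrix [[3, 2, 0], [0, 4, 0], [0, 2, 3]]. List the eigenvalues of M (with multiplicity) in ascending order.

Characteristic polynomial: p(μ) = μ^3 - 10μ^2 + 33μ - 36 = (μ - 4)(μ - 3)^2.
Roots (with multiplicity): 3, 3, 4.

3, 3, 4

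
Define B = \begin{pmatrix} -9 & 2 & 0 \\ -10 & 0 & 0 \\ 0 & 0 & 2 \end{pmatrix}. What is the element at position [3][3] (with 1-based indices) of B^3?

Characteristic polynomial: r^3 + 7r^2 + 2r - 40 = (r - 2)(r + 4)(r + 5), so the eigenvalues are -5, -4, 2.
r=-5: eigenvector (1, 2, 0).
r=-4: eigenvector (2, 5, 0).
r=2: eigenvector (0, 0, 1).
P = [[1, 2, 0], [2, 5, 0], [0, 0, 1]], D = diag(-5, -4, 2), P⁻¹ = [[5, -2, 0], [-2, 1, 0], [0, 0, 1]].
B³ = P·diag(-125, -64, 8)·P⁻¹ = [[-369, 122, 0], [-610, 180, 0], [0, 0, 8]].
The requested entry is 8.

8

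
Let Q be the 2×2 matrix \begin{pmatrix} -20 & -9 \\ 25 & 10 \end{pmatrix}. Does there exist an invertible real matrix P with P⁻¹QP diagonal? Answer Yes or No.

Characteristic polynomial: p(μ) = μ^2 + 10μ + 25 = (μ + 5)^2.
μ = -5 has algebraic multiplicity 2; rank(Q + 5I) = 1, so geometric multiplicity = 1.
Geometric multiplicity < algebraic multiplicity, so Q is not diagonalizable.

No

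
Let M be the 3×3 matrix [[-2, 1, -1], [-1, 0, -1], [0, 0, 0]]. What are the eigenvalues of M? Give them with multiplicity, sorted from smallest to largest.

Characteristic polynomial: p(r) = r^3 + 2r^2 + r = r(r + 1)^2.
Roots (with multiplicity): -1, -1, 0.

-1, -1, 0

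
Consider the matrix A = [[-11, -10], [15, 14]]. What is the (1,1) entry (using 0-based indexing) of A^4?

Characteristic polynomial: s^2 - 3s - 4 = (s - 4)(s + 1), so the eigenvalues are -1, 4.
s=-1: eigenvector (1, -1).
s=4: eigenvector (-2, 3).
P = [[1, -2], [-1, 3]], D = diag(-1, 4), P⁻¹ = [[3, 2], [1, 1]].
A⁴ = P·diag(1, 256)·P⁻¹ = [[-509, -510], [765, 766]].
The requested entry is 766.

766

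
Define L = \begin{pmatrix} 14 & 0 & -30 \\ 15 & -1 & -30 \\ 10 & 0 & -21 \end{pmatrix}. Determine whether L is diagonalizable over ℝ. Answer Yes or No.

Yes

Characteristic polynomial: p(λ) = λ^3 + 8λ^2 + 13λ + 6 = (λ + 1)^2(λ + 6).
λ = -1 has algebraic multiplicity 2; rank(L + 1I) = 1, so geometric multiplicity = 2.
Every eigenvalue has geometric = algebraic multiplicity, so L is diagonalizable.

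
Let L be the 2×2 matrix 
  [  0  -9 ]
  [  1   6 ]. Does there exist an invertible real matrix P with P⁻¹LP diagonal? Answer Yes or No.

Characteristic polynomial: p(t) = t^2 - 6t + 9 = (t - 3)^2.
t = 3 has algebraic multiplicity 2; rank(L − 3I) = 1, so geometric multiplicity = 1.
Geometric multiplicity < algebraic multiplicity, so L is not diagonalizable.

No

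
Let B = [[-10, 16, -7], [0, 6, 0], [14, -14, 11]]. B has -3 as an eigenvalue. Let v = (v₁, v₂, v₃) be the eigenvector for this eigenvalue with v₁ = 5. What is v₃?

-5

B + 3I = [[-7, 16, -7], [0, 9, 0], [14, -14, 14]].
Solving (B + 3I)v = 0 gives the eigenspace spanned by (5, 0, -5).
With v₁ = 5, v = (5, 0, -5), so v₃ = -5.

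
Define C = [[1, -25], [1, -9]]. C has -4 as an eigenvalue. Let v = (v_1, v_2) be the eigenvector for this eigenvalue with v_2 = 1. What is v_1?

5

C + 4I = [[5, -25], [1, -5]].
Solving (C + 4I)v = 0 gives the eigenspace spanned by (5, 1).
With v_2 = 1, v = (5, 1), so v_1 = 5.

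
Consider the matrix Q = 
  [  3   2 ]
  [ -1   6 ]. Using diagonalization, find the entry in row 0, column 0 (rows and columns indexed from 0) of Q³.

3

Characteristic polynomial: r^2 - 9r + 20 = (r - 5)(r - 4), so the eigenvalues are 4, 5.
r=4: eigenvector (-2, -1).
r=5: eigenvector (-1, -1).
P = [[-2, -1], [-1, -1]], D = diag(4, 5), P⁻¹ = [[-1, 1], [1, -2]].
Q³ = P·diag(64, 125)·P⁻¹ = [[3, 122], [-61, 186]].
The requested entry is 3.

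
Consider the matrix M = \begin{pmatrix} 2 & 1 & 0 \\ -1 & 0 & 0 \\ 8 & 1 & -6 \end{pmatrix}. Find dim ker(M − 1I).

M − 1I = [[1, 1, 0], [-1, -1, 0], [8, 1, -7]].
This matrix has rank 2, so its null space has dimension 3 − 2 = 1.

1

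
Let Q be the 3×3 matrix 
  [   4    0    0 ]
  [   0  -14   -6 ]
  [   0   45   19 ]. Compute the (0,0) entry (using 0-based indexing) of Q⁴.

Characteristic polynomial: λ^3 - 9λ^2 + 24λ - 16 = (λ - 4)^2(λ - 1), so the eigenvalues are 1, 4, 4.
λ=4: eigenvector (1, 0, 0).
λ=4: eigenvector (0, -1, 3).
λ=1: eigenvector (0, -2, 5).
P = [[1, 0, 0], [0, -1, -2], [0, 3, 5]], D = diag(4, 4, 1), P⁻¹ = [[1, 0, 0], [0, 5, 2], [0, -3, -1]].
Q⁴ = P·diag(256, 256, 1)·P⁻¹ = [[256, 0, 0], [0, -1274, -510], [0, 3825, 1531]].
The requested entry is 256.

256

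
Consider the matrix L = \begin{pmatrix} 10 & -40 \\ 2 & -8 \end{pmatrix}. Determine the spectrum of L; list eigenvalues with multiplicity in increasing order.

Characteristic polynomial: p(r) = r^2 - 2r = r(r - 2).
Roots (with multiplicity): 0, 2.

0, 2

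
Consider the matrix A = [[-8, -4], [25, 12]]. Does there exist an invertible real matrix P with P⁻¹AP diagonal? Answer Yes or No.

Characteristic polynomial: p(μ) = μ^2 - 4μ + 4 = (μ - 2)^2.
μ = 2 has algebraic multiplicity 2; rank(A − 2I) = 1, so geometric multiplicity = 1.
Geometric multiplicity < algebraic multiplicity, so A is not diagonalizable.

No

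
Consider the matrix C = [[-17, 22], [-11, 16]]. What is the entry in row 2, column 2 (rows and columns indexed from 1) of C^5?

14026

Characteristic polynomial: λ^2 + λ - 30 = (λ - 5)(λ + 6), so the eigenvalues are -6, 5.
λ=-6: eigenvector (2, 1).
λ=5: eigenvector (-1, -1).
P = [[2, -1], [1, -1]], D = diag(-6, 5), P⁻¹ = [[1, -1], [1, -2]].
C⁵ = P·diag(-7776, 3125)·P⁻¹ = [[-18677, 21802], [-10901, 14026]].
The requested entry is 14026.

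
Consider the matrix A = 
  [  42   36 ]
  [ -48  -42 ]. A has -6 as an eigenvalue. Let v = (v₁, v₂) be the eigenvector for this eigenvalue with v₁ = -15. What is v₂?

A + 6I = [[48, 36], [-48, -36]].
Solving (A + 6I)v = 0 gives the eigenspace spanned by (-15, 20).
With v₁ = -15, v = (-15, 20), so v₂ = 20.

20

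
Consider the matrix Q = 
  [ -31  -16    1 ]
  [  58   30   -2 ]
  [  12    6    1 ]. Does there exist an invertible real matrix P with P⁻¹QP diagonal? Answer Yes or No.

No

Characteristic polynomial: p(t) = t^3 - 3t + 2 = (t - 1)^2(t + 2).
t = 1 has algebraic multiplicity 2; rank(Q − 1I) = 2, so geometric multiplicity = 1.
Geometric multiplicity < algebraic multiplicity, so Q is not diagonalizable.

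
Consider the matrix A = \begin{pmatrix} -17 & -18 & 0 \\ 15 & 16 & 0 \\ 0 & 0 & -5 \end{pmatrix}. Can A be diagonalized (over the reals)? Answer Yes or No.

Yes

Characteristic polynomial: p(t) = t^3 + 6t^2 + 3t - 10 = (t - 1)(t + 2)(t + 5).
All 3 eigenvalues are distinct, so A is diagonalizable.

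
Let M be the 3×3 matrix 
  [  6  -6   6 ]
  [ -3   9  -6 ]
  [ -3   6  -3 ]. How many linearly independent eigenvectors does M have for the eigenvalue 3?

2

M − 3I = [[3, -6, 6], [-3, 6, -6], [-3, 6, -6]].
This matrix has rank 1, so its null space has dimension 3 − 1 = 2.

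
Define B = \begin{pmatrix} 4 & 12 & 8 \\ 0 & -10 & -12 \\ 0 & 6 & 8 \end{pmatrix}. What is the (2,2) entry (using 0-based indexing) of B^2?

Characteristic polynomial: s^3 - 2s^2 - 16s + 32 = (s - 4)(s - 2)(s + 4), so the eigenvalues are -4, 2, 4.
s=4: eigenvector (1, 0, 0).
s=-4: eigenvector (-2, 2, -1).
s=2: eigenvector (2, -1, 1).
P = [[1, -2, 2], [0, 2, -1], [0, -1, 1]], D = diag(4, -4, 2), P⁻¹ = [[1, 0, -2], [0, 1, 1], [0, 1, 2]].
B² = P·diag(16, 16, 4)·P⁻¹ = [[16, -24, -48], [0, 28, 24], [0, -12, -8]].
The requested entry is -8.

-8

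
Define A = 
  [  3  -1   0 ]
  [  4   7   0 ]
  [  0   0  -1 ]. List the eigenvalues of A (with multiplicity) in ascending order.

Characteristic polynomial: p(μ) = μ^3 - 9μ^2 + 15μ + 25 = (μ - 5)^2(μ + 1).
Roots (with multiplicity): -1, 5, 5.

-1, 5, 5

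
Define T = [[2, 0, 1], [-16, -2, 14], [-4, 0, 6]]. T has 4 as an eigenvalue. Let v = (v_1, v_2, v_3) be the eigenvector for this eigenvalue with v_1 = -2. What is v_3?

-4

T − 4I = [[-2, 0, 1], [-16, -6, 14], [-4, 0, 2]].
Solving (T − 4I)v = 0 gives the eigenspace spanned by (-2, -4, -4).
With v_1 = -2, v = (-2, -4, -4), so v_3 = -4.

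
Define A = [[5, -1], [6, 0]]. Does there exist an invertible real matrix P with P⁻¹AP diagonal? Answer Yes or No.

Characteristic polynomial: p(s) = s^2 - 5s + 6 = (s - 3)(s - 2).
All 2 eigenvalues are distinct, so A is diagonalizable.

Yes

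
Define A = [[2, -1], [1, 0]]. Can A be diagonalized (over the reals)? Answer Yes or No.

Characteristic polynomial: p(μ) = μ^2 - 2μ + 1 = (μ - 1)^2.
μ = 1 has algebraic multiplicity 2; rank(A − 1I) = 1, so geometric multiplicity = 1.
Geometric multiplicity < algebraic multiplicity, so A is not diagonalizable.

No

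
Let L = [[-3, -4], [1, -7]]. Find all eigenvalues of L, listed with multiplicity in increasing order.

Characteristic polynomial: p(r) = r^2 + 10r + 25 = (r + 5)^2.
Roots (with multiplicity): -5, -5.

-5, -5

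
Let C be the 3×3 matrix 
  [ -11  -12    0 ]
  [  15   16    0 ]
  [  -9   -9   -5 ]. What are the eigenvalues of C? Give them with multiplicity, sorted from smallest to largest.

Characteristic polynomial: p(μ) = μ^3 - 21μ + 20 = (μ - 4)(μ - 1)(μ + 5).
Roots (with multiplicity): -5, 1, 4.

-5, 1, 4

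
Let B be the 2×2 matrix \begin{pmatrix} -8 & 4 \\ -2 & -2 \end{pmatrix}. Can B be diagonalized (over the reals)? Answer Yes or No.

Yes

Characteristic polynomial: p(λ) = λ^2 + 10λ + 24 = (λ + 4)(λ + 6).
All 2 eigenvalues are distinct, so B is diagonalizable.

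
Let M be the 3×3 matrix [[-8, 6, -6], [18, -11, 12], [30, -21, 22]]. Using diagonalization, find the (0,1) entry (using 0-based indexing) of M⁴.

240

Characteristic polynomial: λ^3 - 3λ^2 - 6λ + 8 = (λ - 4)(λ - 1)(λ + 2), so the eigenvalues are -2, 1, 4.
λ=-2: eigenvector (1, -2, -3).
λ=1: eigenvector (0, 1, 1).
λ=4: eigenvector (-1, 2, 4).
P = [[1, 0, -1], [-2, 1, 2], [-3, 1, 4]], D = diag(-2, 1, 4), P⁻¹ = [[2, -1, 1], [2, 1, 0], [1, -1, 1]].
M⁴ = P·diag(16, 1, 256)·P⁻¹ = [[-224, 240, -240], [450, -479, 480], [930, -975, 976]].
The requested entry is 240.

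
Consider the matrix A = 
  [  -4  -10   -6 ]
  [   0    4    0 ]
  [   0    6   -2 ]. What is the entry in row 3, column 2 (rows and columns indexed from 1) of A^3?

Characteristic polynomial: t^3 + 2t^2 - 16t - 32 = (t - 4)(t + 2)(t + 4), so the eigenvalues are -4, -2, 4.
t=-4: eigenvector (1, 0, 0).
t=4: eigenvector (-2, 1, 1).
t=-2: eigenvector (-3, 0, 1).
P = [[1, -2, -3], [0, 1, 0], [0, 1, 1]], D = diag(-4, 4, -2), P⁻¹ = [[1, -1, 3], [0, 1, 0], [0, -1, 1]].
A³ = P·diag(-64, 64, -8)·P⁻¹ = [[-64, -88, -168], [0, 64, 0], [0, 72, -8]].
The requested entry is 72.

72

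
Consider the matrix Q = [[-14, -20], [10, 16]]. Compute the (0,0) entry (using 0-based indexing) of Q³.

-344

Characteristic polynomial: s^2 - 2s - 24 = (s - 6)(s + 4), so the eigenvalues are -4, 6.
s=6: eigenvector (-1, 1).
s=-4: eigenvector (2, -1).
P = [[-1, 2], [1, -1]], D = diag(6, -4), P⁻¹ = [[1, 2], [1, 1]].
Q³ = P·diag(216, -64)·P⁻¹ = [[-344, -560], [280, 496]].
The requested entry is -344.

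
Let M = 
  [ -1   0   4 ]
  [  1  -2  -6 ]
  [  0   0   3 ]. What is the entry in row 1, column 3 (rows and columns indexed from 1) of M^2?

8

Characteristic polynomial: μ^3 - 7μ - 6 = (μ - 3)(μ + 1)(μ + 2), so the eigenvalues are -2, -1, 3.
μ=-1: eigenvector (1, 1, 0).
μ=-2: eigenvector (0, -1, 0).
μ=3: eigenvector (1, -1, 1).
P = [[1, 0, 1], [1, -1, -1], [0, 0, 1]], D = diag(-1, -2, 3), P⁻¹ = [[1, 0, -1], [1, -1, -2], [0, 0, 1]].
M² = P·diag(1, 4, 9)·P⁻¹ = [[1, 0, 8], [-3, 4, -2], [0, 0, 9]].
The requested entry is 8.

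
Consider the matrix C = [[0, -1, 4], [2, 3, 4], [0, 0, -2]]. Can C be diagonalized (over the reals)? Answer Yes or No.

Yes

Characteristic polynomial: p(μ) = μ^3 - μ^2 - 4μ + 4 = (μ - 2)(μ - 1)(μ + 2).
All 3 eigenvalues are distinct, so C is diagonalizable.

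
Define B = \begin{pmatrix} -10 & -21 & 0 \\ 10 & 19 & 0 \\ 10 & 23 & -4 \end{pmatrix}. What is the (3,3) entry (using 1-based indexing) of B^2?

Characteristic polynomial: t^3 - 5t^2 - 16t + 80 = (t - 5)(t - 4)(t + 4), so the eigenvalues are -4, 4, 5.
t=4: eigenvector (3, -2, -2).
t=5: eigenvector (-7, 5, 5).
t=-4: eigenvector (0, 0, 1).
P = [[3, -7, 0], [-2, 5, 0], [-2, 5, 1]], D = diag(4, 5, -4), P⁻¹ = [[5, 7, 0], [2, 3, 0], [0, -1, 1]].
B² = P·diag(16, 25, 16)·P⁻¹ = [[-110, -189, 0], [90, 151, 0], [90, 135, 16]].
The requested entry is 16.

16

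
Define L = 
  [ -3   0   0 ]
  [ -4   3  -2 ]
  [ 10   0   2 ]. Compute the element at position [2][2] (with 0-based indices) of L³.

8

Characteristic polynomial: r^3 - 2r^2 - 9r + 18 = (r - 3)(r - 2)(r + 3), so the eigenvalues are -3, 2, 3.
r=-3: eigenvector (1, 0, -2).
r=3: eigenvector (0, 1, 0).
r=2: eigenvector (0, 2, 1).
P = [[1, 0, 0], [0, 1, 2], [-2, 0, 1]], D = diag(-3, 3, 2), P⁻¹ = [[1, 0, 0], [-4, 1, -2], [2, 0, 1]].
L³ = P·diag(-27, 27, 8)·P⁻¹ = [[-27, 0, 0], [-76, 27, -38], [70, 0, 8]].
The requested entry is 8.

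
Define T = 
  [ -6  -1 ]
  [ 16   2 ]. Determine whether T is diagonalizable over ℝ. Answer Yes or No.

No

Characteristic polynomial: p(λ) = λ^2 + 4λ + 4 = (λ + 2)^2.
λ = -2 has algebraic multiplicity 2; rank(T + 2I) = 1, so geometric multiplicity = 1.
Geometric multiplicity < algebraic multiplicity, so T is not diagonalizable.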